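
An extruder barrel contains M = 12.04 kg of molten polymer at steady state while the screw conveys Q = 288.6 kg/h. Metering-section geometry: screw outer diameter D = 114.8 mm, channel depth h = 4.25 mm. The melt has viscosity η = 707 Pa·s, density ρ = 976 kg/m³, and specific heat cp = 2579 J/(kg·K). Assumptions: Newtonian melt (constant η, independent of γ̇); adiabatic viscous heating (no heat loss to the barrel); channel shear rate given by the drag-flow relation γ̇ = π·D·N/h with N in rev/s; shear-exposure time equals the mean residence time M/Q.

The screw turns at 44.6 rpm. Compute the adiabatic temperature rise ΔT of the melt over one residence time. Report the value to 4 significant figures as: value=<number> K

Convert throughput: Q = 288.6 kg/h = 288.6/3600 = 0.0801667 kg/s
t_res = M / Q_s = 12.04 / 0.0801667 = 150.187 s
Convert to SI: D = 0.1148 m, h = 0.00425 m, N = 44.6/60 = 0.743333 rev/s
γ̇ = π·D·N / h = π · 0.1148 · 0.743333 / 0.00425 = 63.0792 s⁻¹
ΔT = η·γ̇²·t_res / (ρ·cp) = 707 · (63.0792)² · 150.187 / (976 · 2579) = 167.851 K

value=167.9 K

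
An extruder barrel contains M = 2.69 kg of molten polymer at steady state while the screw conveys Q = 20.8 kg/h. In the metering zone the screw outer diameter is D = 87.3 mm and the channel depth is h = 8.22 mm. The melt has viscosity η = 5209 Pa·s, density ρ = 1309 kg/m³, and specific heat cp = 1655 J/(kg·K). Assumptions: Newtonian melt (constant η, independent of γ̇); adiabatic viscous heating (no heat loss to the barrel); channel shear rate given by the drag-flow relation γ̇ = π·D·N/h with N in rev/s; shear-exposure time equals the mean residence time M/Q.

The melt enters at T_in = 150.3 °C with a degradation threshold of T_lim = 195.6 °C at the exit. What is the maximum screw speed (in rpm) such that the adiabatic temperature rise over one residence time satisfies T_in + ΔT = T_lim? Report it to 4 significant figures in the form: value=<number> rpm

value=11.44 rpm

Convert throughput: Q = 20.8 kg/h = 20.8/3600 = 0.00577778 kg/s
t_res = M / Q_s = 2.69 ÷ 0.00577778 = 465.577 s
Geometry in SI: D = 87.3 mm → 0.0873 m, h = 8.22 mm → 0.00822 m
ΔT_a = T_lim − T_in = 195.6 °C − 150.3 °C = 45.3 K
γ̇_max² = ΔT_a·ρ·cp / (η·t_res) = [45.3 × 1309 × 1655] / [5209 × 465.577] = 40.466 s⁻²
Take the square root: γ̇_max = √(40.466) = 6.36129 s⁻¹
N_max = γ̇_max h / (πD) = 6.36129·0.00822/(π·0.0873) = 0.190657 rev/s → ×60 = 11.4394 rpm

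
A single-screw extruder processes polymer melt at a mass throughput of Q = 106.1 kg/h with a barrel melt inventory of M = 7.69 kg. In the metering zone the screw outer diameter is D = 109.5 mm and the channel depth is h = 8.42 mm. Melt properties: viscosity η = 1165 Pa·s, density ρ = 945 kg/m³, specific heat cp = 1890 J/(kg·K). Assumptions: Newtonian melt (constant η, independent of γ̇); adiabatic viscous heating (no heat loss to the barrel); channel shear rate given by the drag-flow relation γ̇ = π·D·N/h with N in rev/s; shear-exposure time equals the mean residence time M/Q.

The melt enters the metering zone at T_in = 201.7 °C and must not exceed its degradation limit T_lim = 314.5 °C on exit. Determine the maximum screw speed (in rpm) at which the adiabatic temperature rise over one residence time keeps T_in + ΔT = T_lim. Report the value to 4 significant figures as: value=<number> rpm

Convert throughput: Q = 106.1 kg/h = 106.1/3600 = 0.0294722 kg/s
t_res = M / Q_s = 7.69 / 0.0294722 = 260.924 s
Geometry in SI: D = 109.5 mm → 0.1095 m, h = 8.42 mm → 0.00842 m
ΔT_a = T_lim − T_in = 314.5 − 201.7 = 112.8 K
γ̇_max² = ΔT_a·ρ·cp / (η·t_res) = [112.8 × 945 × 1890] / [1165 × 260.924] = 662.771 s⁻²
γ̇_max = sqrt(662.771) = 25.7443 s⁻¹
N_max = γ̇_max·h / (π·D) = 25.7443 · 0.00842 / (π · 0.1095) = 0.630129 rev/s = 37.8078 rpm

value=37.81 rpm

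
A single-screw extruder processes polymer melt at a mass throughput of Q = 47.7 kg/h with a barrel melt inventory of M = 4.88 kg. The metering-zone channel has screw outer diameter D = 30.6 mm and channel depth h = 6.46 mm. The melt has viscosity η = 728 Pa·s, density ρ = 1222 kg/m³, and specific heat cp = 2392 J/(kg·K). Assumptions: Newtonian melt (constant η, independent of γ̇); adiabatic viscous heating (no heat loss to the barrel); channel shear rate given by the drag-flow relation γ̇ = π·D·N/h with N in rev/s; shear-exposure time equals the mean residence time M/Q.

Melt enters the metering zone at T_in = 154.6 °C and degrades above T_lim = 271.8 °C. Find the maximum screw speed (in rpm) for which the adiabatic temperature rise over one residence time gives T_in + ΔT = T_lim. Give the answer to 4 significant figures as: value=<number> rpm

Throughput in SI: Q_s = 47.7 kg/h ÷ 3600 s/h = 0.01325 kg/s
t_res = M / Q_s = 4.88 ÷ 0.01325 = 368.302 s
D = 30.6 mm = 0.0306 m;  h = 6.46 mm = 0.00646 m
Allowable rise: ΔT_a = T_lim − T_in = 271.8 − 154.6 = 117.2 K
Invert ΔT = ηγ̇²t_res/(ρcp) for γ̇: γ̇_max² = ΔT_a ρ cp / (η t_res) = 117.2·1222·2392 / (728·368.302) = 1277.69 s⁻²
γ̇_max = √1277.69 = 35.7448 s⁻¹
Solve γ̇ = πDN/h for N: N_max = γ̇_max·h/(π·D) = 35.7448 × 0.00646 / (π × 0.0306) = 2.402 rev/s = 144.12 rpm

value=144.1 rpm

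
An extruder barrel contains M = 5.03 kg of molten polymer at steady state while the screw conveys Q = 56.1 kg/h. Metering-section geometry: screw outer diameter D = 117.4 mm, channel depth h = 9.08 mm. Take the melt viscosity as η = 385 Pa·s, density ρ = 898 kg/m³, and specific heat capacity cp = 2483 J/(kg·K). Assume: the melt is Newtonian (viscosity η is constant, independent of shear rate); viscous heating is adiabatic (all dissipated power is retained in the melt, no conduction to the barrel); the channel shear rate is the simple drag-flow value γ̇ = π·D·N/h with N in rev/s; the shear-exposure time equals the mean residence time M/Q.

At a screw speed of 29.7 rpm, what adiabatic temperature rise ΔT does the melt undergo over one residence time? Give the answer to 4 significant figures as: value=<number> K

value=22.53 K

Q_s = Q / 3600 = 56.1 / 3600 = 0.0155833 kg/s
t_res = M / Q_s = 5.03 ÷ 0.0155833 = 322.781 s
Convert to SI: D = 0.1174 m, h = 0.00908 m, N = 29.7/60 = 0.495 rev/s
γ̇ = π D N / h = (π)(0.1174)(0.495) / 0.00908 = 20.1065 s⁻¹
ΔT = η·γ̇²·t_res / (ρ·cp) = 385 · (20.1065)² · 322.781 / (898 · 2483) = 22.5315 K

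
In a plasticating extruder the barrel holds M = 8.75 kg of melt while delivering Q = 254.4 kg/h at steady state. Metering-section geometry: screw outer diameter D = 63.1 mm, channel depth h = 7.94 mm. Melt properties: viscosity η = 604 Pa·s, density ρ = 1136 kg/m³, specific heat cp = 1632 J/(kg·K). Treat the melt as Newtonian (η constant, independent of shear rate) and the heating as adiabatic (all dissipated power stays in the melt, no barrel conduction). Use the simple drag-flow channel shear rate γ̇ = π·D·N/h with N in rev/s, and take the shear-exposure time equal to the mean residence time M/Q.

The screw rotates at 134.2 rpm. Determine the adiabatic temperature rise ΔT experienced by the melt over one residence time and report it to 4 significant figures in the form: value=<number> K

value=125.8 K

Convert throughput: Q = 254.4 kg/h = 254.4/3600 = 0.0706667 kg/s
Mean residence time: t_res = M/Q_s = 8.75 kg / 0.0706667 kg/s = 123.821 s
Convert to SI: D = 0.0631 m, h = 0.00794 m, N = 134.2/60 = 2.23667 rev/s
Shear rate: γ̇ = πDN/h = π·0.0631·2.23667/0.00794 = 55.8419 s⁻¹
ΔT = η·γ̇²·t_res / (ρ·cp) = 604 · (55.8419)² · 123.821 / (1136 · 1632) = 125.792 K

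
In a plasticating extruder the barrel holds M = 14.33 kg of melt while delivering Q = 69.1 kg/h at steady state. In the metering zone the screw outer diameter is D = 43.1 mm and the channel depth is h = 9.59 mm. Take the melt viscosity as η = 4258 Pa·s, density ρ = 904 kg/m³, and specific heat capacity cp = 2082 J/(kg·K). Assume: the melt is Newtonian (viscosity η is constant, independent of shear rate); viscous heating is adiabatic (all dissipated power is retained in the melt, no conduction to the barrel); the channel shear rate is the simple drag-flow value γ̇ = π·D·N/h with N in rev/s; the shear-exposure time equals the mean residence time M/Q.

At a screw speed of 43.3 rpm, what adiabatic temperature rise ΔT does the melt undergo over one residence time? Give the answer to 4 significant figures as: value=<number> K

Throughput in SI: Q_s = 69.1 kg/h ÷ 3600 s/h = 0.0191944 kg/s
t_res = M / Q_s = 14.33 / 0.0191944 = 746.57 s
D = 43.1 mm = 0.0431 m;  h = 9.59 mm = 0.00959 m;  N = 43.3 rpm / 60 = 0.721667 rev/s
Shear rate: γ̇ = πDN/h = π·0.0431·0.721667/0.00959 = 10.1893 s⁻¹
Adiabatic rise: ΔT = η γ̇² t_res / (ρ cp) = 4258·(10.1893)²·746.57 / (904·2082) = 175.355 K

value=175.4 K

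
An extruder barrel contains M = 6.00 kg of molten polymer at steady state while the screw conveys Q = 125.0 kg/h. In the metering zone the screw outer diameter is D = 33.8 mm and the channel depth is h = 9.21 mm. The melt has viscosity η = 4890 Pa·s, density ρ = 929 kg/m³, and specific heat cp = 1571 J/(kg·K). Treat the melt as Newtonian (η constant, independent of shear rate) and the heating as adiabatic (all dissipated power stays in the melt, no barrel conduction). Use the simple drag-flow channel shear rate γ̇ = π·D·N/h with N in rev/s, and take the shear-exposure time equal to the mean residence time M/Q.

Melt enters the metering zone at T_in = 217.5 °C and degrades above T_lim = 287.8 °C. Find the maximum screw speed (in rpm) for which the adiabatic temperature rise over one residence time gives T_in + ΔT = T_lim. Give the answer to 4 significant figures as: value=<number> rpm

value=57.34 rpm

Throughput in SI: Q_s = 125.0 kg/h ÷ 3600 s/h = 0.0347222 kg/s
t_res = M / Q_s = 6.00 / 0.0347222 = 172.8 s
Convert to metres: D = 0.0338 m, h = 0.00921 m
Allowable rise: ΔT_a = T_lim − T_in = 287.8 − 217.5 = 70.3 K
γ̇_max² = ΔT_a·ρ·cp / (η·t_res) = [70.3 × 929 × 1571] / [4890 × 172.8] = 121.421 s⁻²
γ̇_max = √121.421 = 11.0191 s⁻¹
N_max = γ̇_max h / (πD) = 11.0191·0.00921/(π·0.0338) = 0.955741 rev/s → ×60 = 57.3445 rpm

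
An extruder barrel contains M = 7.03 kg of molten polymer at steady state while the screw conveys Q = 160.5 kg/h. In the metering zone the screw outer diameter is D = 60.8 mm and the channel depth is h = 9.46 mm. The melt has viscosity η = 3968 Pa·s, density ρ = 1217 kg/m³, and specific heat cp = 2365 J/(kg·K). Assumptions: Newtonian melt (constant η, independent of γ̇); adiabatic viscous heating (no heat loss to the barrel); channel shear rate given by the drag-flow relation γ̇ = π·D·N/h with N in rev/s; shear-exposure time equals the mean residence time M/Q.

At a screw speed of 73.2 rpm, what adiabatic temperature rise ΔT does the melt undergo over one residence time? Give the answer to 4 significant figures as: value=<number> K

Q_s = Q / 3600 = 160.5 / 3600 = 0.0445833 kg/s
t_res = M / Q_s = 7.03 / 0.0445833 = 157.682 s
Geometry in metres: D = 60.8 mm → 0.0608 m, h = 9.46 mm → 0.00946 m; screw speed N = 73.2 rpm = 1.22 rev/s
Shear rate: γ̇ = πDN/h = π·0.0608·1.22/0.00946 = 24.6333 s⁻¹
ΔT = η·γ̇²·t_res/(ρ·cp) = [3968 × 24.6333² × 157.682] / [1217 × 2365] = 131.91 K

value=131.9 K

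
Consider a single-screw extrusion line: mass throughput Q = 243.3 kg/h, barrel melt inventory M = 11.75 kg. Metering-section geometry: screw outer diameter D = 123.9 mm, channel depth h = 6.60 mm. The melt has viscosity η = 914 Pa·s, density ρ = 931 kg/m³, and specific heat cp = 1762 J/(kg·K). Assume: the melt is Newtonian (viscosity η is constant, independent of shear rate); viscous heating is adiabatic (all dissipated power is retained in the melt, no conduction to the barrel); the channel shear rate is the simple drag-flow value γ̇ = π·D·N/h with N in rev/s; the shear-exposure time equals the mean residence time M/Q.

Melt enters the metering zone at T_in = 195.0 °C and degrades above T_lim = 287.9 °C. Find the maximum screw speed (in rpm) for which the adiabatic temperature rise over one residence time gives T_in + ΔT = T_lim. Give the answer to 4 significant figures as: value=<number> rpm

Throughput in SI: Q_s = 243.3 kg/h ÷ 3600 s/h = 0.0675833 kg/s
t_res = M / Q_s = 11.75 ÷ 0.0675833 = 173.859 s
Convert to metres: D = 0.1239 m, h = 0.0066 m
ΔT_a = T_lim − T_in = 287.9 °C − 195.0 °C = 92.9 K
γ̇_max² = ΔT_a·ρ·cp/(η·t_res) = 92.9·931·1762/(914·173.859) = 959.018 s⁻²
Take the square root: γ̇_max = √(959.018) = 30.968 s⁻¹
N_max = γ̇_max h / (πD) = 30.968·0.0066/(π·0.1239) = 0.525093 rev/s → ×60 = 31.5056 rpm

value=31.51 rpm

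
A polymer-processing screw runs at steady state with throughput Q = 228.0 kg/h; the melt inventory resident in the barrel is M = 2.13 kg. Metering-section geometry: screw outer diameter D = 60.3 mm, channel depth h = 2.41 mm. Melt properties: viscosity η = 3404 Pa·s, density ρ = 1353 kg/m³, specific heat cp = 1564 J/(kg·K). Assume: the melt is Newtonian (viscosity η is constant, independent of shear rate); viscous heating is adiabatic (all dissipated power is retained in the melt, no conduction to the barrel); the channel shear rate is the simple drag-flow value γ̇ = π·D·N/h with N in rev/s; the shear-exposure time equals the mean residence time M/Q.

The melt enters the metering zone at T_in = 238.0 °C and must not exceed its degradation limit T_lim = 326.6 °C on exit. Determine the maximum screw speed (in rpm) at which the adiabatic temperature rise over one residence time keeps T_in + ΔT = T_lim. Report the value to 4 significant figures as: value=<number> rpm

value=30.89 rpm

Convert throughput: Q = 228.0 kg/h = 228.0/3600 = 0.0633333 kg/s
Mean residence time: t_res = M/Q_s = 2.13 kg / 0.0633333 kg/s = 33.6316 s
Convert to metres: D = 0.0603 m, h = 0.00241 m
Allowable rise: ΔT_a = T_lim − T_in = 326.6 − 238.0 = 88.6 K
Invert ΔT = ηγ̇²t_res/(ρcp) for γ̇: γ̇_max² = ΔT_a ρ cp / (η t_res) = 88.6·1353·1564 / (3404·33.6316) = 1637.69 s⁻²
γ̇_max = sqrt(1637.69) = 40.4684 s⁻¹
N_max = γ̇_max·h / (π·D) = 40.4684 · 0.00241 / (π · 0.0603) = 0.514832 rev/s = 30.8899 rpm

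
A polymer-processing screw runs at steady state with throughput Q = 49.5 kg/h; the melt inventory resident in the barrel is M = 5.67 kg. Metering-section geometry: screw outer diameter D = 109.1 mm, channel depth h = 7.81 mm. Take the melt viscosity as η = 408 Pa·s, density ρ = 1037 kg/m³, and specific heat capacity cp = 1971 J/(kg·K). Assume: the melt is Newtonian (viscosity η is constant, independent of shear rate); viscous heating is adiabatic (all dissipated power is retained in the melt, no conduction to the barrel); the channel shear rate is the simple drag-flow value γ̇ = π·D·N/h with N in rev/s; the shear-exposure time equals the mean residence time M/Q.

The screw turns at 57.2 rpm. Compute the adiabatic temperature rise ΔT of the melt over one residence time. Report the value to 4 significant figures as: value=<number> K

Throughput in SI: Q_s = 49.5 kg/h ÷ 3600 s/h = 0.01375 kg/s
t_res = M / Q_s = 5.67 / 0.01375 = 412.364 s
D = 109.1 mm = 0.1091 m;  h = 7.81 mm = 0.00781 m;  N = 57.2 rpm / 60 = 0.953333 rev/s
γ̇ = π·D·N / h = π · 0.1091 · 0.953333 / 0.00781 = 41.8378 s⁻¹
ΔT = η·γ̇²·t_res / (ρ·cp) = 408 · (41.8378)² · 412.364 / (1037 · 1971) = 144.083 K

value=144.1 K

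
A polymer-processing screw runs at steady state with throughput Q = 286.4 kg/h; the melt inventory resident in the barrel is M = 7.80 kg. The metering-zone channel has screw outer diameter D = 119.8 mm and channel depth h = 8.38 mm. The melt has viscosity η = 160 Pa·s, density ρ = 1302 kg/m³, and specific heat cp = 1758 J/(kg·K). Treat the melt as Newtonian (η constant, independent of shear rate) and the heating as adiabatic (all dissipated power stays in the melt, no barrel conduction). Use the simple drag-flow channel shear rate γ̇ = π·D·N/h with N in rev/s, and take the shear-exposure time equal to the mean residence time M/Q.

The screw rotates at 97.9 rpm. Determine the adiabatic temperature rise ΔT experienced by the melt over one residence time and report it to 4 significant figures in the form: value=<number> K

Q_s = Q / 3600 = 286.4 / 3600 = 0.0795556 kg/s
t_res = M / Q_s = 7.80 ÷ 0.0795556 = 98.0447 s
Geometry in metres: D = 119.8 mm → 0.1198 m, h = 8.38 mm → 0.00838 m; screw speed N = 97.9 rpm = 1.63167 rev/s
Shear rate: γ̇ = πDN/h = π·0.1198·1.63167/0.00838 = 73.2815 s⁻¹
Adiabatic rise: ΔT = η γ̇² t_res / (ρ cp) = 160·(73.2815)²·98.0447 / (1302·1758) = 36.8046 K

value=36.80 K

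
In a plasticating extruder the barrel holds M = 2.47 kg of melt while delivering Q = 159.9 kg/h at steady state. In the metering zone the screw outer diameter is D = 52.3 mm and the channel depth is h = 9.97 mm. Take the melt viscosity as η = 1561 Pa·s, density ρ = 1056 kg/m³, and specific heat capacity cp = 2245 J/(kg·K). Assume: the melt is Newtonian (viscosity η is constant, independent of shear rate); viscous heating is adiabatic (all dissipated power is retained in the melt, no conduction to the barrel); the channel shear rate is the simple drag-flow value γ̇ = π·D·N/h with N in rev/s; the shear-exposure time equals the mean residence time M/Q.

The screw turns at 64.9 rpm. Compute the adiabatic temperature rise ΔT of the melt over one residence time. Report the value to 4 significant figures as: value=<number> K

value=11.64 K

Throughput in SI: Q_s = 159.9 kg/h ÷ 3600 s/h = 0.0444167 kg/s
Mean residence time: t_res = M/Q_s = 2.47 kg / 0.0444167 kg/s = 55.6098 s
D = 52.3 mm = 0.0523 m;  h = 9.97 mm = 0.00997 m;  N = 64.9 rpm / 60 = 1.08167 rev/s
γ̇ = π D N / h = (π)(0.0523)(1.08167) / 0.00997 = 17.8258 s⁻¹
ΔT = η·γ̇²·t_res/(ρ·cp) = [1561 × 17.8258² × 55.6098] / [1056 × 2245] = 11.6352 K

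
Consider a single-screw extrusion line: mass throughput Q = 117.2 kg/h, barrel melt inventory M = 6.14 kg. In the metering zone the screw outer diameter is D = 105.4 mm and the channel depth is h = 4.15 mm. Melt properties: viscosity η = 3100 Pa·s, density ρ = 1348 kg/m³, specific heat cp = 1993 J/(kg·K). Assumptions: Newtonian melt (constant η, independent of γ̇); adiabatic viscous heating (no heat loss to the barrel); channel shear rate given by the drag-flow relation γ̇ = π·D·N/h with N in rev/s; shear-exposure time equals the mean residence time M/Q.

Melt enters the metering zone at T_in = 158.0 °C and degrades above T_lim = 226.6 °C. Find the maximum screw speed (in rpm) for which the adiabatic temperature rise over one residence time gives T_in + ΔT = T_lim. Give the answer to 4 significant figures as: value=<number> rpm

Q_s = Q / 3600 = 117.2 / 3600 = 0.0325556 kg/s
Mean residence time: t_res = M/Q_s = 6.14 kg / 0.0325556 kg/s = 188.601 s
Convert to metres: D = 0.1054 m, h = 0.00415 m
Allowable rise: ΔT_a = T_lim − T_in = 226.6 − 158.0 = 68.6 K
γ̇_max² = ΔT_a·ρ·cp/(η·t_res) = 68.6·1348·1993/(3100·188.601) = 315.222 s⁻²
Take the square root: γ̇_max = √(315.222) = 17.7545 s⁻¹
Solve γ̇ = πDN/h for N: N_max = γ̇_max·h/(π·D) = 17.7545 × 0.00415 / (π × 0.1054) = 0.222518 rev/s = 13.3511 rpm

value=13.35 rpm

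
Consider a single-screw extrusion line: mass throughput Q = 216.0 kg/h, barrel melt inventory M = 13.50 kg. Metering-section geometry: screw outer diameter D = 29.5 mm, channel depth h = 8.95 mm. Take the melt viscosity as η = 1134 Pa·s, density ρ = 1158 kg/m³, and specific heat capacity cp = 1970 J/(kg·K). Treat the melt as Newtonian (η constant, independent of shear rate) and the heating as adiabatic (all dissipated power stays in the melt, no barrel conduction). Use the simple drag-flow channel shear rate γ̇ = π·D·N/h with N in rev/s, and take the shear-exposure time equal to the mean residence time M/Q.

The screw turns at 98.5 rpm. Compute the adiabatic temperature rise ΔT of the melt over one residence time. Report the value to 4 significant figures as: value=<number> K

value=32.32 K

Throughput in SI: Q_s = 216.0 kg/h ÷ 3600 s/h = 0.06 kg/s
Mean residence time: t_res = M/Q_s = 13.50 kg / 0.06 kg/s = 225 s
Geometry in metres: D = 29.5 mm → 0.0295 m, h = 8.95 mm → 0.00895 m; screw speed N = 98.5 rpm = 1.64167 rev/s
γ̇ = π D N / h = (π)(0.0295)(1.64167) / 0.00895 = 16.9994 s⁻¹
Adiabatic rise: ΔT = η γ̇² t_res / (ρ cp) = 1134·(16.9994)²·225 / (1158·1970) = 32.3213 K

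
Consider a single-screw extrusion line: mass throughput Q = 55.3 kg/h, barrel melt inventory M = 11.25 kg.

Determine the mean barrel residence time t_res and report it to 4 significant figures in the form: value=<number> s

value=732.4 s

Throughput in SI: Q_s = 55.3 kg/h ÷ 3600 s/h = 0.0153611 kg/s
t_res = M / Q_s = 11.25 / 0.0153611 = 732.369 s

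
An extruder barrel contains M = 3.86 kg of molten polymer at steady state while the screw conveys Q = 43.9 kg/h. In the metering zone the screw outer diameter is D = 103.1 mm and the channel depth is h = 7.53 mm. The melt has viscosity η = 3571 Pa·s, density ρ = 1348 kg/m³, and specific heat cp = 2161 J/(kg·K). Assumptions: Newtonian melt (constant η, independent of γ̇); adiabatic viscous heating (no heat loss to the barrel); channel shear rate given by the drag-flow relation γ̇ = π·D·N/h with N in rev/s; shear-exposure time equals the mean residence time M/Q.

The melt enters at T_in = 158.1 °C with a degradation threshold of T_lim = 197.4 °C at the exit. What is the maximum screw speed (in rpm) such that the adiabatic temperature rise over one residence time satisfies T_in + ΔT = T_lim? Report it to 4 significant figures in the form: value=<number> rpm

value=14.04 rpm

Q_s = Q / 3600 = 43.9 / 3600 = 0.0121944 kg/s
t_res = M / Q_s = 3.86 / 0.0121944 = 316.538 s
D = 103.1 mm = 0.1031 m;  h = 7.53 mm = 0.00753 m
Allowable rise: ΔT_a = T_lim − T_in = 197.4 − 158.1 = 39.3 K
γ̇_max² = ΔT_a·ρ·cp / (η·t_res) = [39.3 × 1348 × 2161] / [3571 × 316.538] = 101.28 s⁻²
γ̇_max = sqrt(101.28) = 10.0638 s⁻¹
N_max = γ̇_max h / (πD) = 10.0638·0.00753/(π·0.1031) = 0.233963 rev/s → ×60 = 14.0378 rpm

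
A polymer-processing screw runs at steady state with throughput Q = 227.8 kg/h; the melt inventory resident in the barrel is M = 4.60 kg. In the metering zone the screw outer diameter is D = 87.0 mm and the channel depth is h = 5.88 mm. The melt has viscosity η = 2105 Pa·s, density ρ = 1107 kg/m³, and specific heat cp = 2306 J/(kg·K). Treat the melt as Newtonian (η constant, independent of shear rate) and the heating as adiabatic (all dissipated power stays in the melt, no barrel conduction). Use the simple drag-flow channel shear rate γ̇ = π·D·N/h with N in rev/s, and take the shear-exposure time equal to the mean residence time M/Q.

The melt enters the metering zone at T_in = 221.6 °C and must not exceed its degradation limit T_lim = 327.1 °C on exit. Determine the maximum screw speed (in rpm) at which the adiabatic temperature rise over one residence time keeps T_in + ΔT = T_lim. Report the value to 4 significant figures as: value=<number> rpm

Convert throughput: Q = 227.8 kg/h = 227.8/3600 = 0.0632778 kg/s
t_res = M / Q_s = 4.60 ÷ 0.0632778 = 72.6953 s
D = 87.0 mm = 0.087 m;  h = 5.88 mm = 0.00588 m
ΔT_a = T_lim − T_in = 327.1 °C − 221.6 °C = 105.5 K
γ̇_max² = ΔT_a·ρ·cp / (η·t_res) = [105.5 × 1107 × 2306] / [2105 × 72.6953] = 1759.95 s⁻²
γ̇_max = sqrt(1759.95) = 41.9518 s⁻¹
N_max = γ̇_max h / (πD) = 41.9518·0.00588/(π·0.087) = 0.902524 rev/s → ×60 = 54.1514 rpm

value=54.15 rpm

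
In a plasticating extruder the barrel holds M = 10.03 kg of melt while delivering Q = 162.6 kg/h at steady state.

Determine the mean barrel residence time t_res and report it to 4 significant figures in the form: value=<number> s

value=222.1 s

Q_s = Q / 3600 = 162.6 / 3600 = 0.0451667 kg/s
Mean residence time: t_res = M/Q_s = 10.03 kg / 0.0451667 kg/s = 222.066 s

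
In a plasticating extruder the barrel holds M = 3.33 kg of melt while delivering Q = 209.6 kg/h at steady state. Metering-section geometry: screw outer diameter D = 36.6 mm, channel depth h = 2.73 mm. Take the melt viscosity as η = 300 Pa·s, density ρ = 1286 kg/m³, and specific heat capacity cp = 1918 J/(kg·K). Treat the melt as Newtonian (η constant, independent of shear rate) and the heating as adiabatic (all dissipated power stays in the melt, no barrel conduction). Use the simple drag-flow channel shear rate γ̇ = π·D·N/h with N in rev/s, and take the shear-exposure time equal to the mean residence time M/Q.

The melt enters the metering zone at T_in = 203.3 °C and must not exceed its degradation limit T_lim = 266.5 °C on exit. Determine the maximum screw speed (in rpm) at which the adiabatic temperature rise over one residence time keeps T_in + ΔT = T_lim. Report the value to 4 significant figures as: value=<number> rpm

value=135.8 rpm

Q_s = Q / 3600 = 209.6 / 3600 = 0.0582222 kg/s
Mean residence time: t_res = M/Q_s = 3.33 kg / 0.0582222 kg/s = 57.1947 s
Geometry in SI: D = 36.6 mm → 0.0366 m, h = 2.73 mm → 0.00273 m
Allowable rise: ΔT_a = T_lim − T_in = 266.5 − 203.3 = 63.2 K
Invert ΔT = ηγ̇²t_res/(ρcp) for γ̇: γ̇_max² = ΔT_a ρ cp / (η t_res) = 63.2·1286·1918 / (300·57.1947) = 9085.1 s⁻²
γ̇_max = sqrt(9085.1) = 95.3158 s⁻¹
N_max = γ̇_max h / (πD) = 95.3158·0.00273/(π·0.0366) = 2.26306 rev/s → ×60 = 135.784 rpm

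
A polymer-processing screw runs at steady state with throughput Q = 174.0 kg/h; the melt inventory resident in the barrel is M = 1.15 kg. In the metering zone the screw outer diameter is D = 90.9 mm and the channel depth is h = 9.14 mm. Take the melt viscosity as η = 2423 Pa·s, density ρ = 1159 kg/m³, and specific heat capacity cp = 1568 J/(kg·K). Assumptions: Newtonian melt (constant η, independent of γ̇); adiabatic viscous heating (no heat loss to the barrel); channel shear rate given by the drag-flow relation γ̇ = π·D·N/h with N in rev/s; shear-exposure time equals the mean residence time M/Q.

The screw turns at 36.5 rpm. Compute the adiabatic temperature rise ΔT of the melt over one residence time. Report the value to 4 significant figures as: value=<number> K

Convert throughput: Q = 174.0 kg/h = 174.0/3600 = 0.0483333 kg/s
t_res = M / Q_s = 1.15 / 0.0483333 = 23.7931 s
Convert to SI: D = 0.0909 m, h = 0.00914 m, N = 36.5/60 = 0.608333 rev/s
Shear rate: γ̇ = πDN/h = π·0.0909·0.608333/0.00914 = 19.0068 s⁻¹
ΔT = η·γ̇²·t_res / (ρ·cp) = 2423 · (19.0068)² · 23.7931 / (1159 · 1568) = 11.4602 K

value=11.46 K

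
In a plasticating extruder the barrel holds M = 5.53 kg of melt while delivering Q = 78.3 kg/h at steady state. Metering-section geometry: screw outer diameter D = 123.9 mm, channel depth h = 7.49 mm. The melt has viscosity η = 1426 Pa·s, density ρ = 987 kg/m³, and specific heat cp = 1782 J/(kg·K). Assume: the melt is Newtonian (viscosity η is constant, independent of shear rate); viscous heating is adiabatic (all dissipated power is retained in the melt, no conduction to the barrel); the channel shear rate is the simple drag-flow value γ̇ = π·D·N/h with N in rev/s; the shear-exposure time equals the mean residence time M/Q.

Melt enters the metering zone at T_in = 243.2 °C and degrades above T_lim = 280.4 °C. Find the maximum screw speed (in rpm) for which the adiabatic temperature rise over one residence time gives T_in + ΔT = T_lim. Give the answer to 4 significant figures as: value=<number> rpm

Convert throughput: Q = 78.3 kg/h = 78.3/3600 = 0.02175 kg/s
t_res = M / Q_s = 5.53 / 0.02175 = 254.253 s
D = 123.9 mm = 0.1239 m;  h = 7.49 mm = 0.00749 m
ΔT_a = T_lim − T_in = 280.4 − 243.2 = 37.2 K
Invert ΔT = ηγ̇²t_res/(ρcp) for γ̇: γ̇_max² = ΔT_a ρ cp / (η t_res) = 37.2·987·1782 / (1426·254.253) = 180.461 s⁻²
γ̇_max = sqrt(180.461) = 13.4336 s⁻¹
Solve γ̇ = πDN/h for N: N_max = γ̇_max·h/(π·D) = 13.4336 × 0.00749 / (π × 0.1239) = 0.258495 rev/s = 15.5097 rpm

value=15.51 rpm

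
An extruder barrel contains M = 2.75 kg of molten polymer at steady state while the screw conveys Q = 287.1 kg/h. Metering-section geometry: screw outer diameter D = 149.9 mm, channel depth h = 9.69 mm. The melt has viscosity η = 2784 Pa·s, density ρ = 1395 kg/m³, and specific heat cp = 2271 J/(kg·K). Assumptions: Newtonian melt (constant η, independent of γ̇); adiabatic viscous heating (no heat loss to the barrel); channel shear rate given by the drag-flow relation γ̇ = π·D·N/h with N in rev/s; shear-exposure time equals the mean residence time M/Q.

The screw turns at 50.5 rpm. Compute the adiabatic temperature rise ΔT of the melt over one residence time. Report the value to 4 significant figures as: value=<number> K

value=50.70 K

Convert throughput: Q = 287.1 kg/h = 287.1/3600 = 0.07975 kg/s
Mean residence time: t_res = M/Q_s = 2.75 kg / 0.07975 kg/s = 34.4828 s
Geometry in metres: D = 149.9 mm → 0.1499 m, h = 9.69 mm → 0.00969 m; screw speed N = 50.5 rpm = 0.841667 rev/s
γ̇ = π·D·N / h = π · 0.1499 · 0.841667 / 0.00969 = 40.9042 s⁻¹
ΔT = η·γ̇²·t_res/(ρ·cp) = [2784 × 40.9042² × 34.4828] / [1395 × 2271] = 50.7009 K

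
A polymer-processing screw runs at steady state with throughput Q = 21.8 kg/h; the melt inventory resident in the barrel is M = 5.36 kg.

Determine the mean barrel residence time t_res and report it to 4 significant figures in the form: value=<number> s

Convert throughput: Q = 21.8 kg/h = 21.8/3600 = 0.00605556 kg/s
t_res = M / Q_s = 5.36 / 0.00605556 = 885.138 s

value=885.1 s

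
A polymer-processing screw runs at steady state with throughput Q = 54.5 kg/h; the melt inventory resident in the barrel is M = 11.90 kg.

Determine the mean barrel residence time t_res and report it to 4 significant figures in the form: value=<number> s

value=786.1 s

Throughput in SI: Q_s = 54.5 kg/h ÷ 3600 s/h = 0.0151389 kg/s
Mean residence time: t_res = M/Q_s = 11.90 kg / 0.0151389 kg/s = 786.055 s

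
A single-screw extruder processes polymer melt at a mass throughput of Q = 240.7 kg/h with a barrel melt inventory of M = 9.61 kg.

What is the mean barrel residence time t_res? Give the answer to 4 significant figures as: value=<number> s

value=143.7 s

Convert throughput: Q = 240.7 kg/h = 240.7/3600 = 0.0668611 kg/s
t_res = M / Q_s = 9.61 ÷ 0.0668611 = 143.731 s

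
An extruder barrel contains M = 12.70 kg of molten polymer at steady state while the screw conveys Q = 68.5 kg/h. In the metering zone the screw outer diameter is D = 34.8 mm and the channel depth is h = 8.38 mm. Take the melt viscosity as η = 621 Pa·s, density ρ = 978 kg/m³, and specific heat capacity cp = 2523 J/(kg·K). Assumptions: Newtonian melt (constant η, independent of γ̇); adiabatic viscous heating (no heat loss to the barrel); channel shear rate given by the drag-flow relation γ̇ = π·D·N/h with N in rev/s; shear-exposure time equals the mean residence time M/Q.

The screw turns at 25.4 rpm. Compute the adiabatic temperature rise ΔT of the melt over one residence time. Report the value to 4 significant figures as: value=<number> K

Convert throughput: Q = 68.5 kg/h = 68.5/3600 = 0.0190278 kg/s
t_res = M / Q_s = 12.70 / 0.0190278 = 667.445 s
D = 34.8 mm = 0.0348 m;  h = 8.38 mm = 0.00838 m;  N = 25.4 rpm / 60 = 0.423333 rev/s
γ̇ = π·D·N / h = π · 0.0348 · 0.423333 / 0.00838 = 5.5229 s⁻¹
ΔT = η·γ̇²·t_res / (ρ·cp) = 621 · (5.5229)² · 667.445 / (978 · 2523) = 5.12373 K

value=5.124 K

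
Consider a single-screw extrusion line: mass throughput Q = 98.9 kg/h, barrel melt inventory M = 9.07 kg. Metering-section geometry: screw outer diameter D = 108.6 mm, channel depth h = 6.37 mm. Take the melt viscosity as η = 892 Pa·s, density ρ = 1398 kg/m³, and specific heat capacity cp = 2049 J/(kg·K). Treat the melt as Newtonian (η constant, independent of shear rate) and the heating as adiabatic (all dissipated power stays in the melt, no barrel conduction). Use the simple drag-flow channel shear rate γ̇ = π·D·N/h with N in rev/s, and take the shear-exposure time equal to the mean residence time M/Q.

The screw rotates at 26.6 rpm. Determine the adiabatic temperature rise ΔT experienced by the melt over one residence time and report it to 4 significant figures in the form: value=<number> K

Q_s = Q / 3600 = 98.9 / 3600 = 0.0274722 kg/s
Mean residence time: t_res = M/Q_s = 9.07 kg / 0.0274722 kg/s = 330.152 s
Convert to SI: D = 0.1086 m, h = 0.00637 m, N = 26.6/60 = 0.443333 rev/s
γ̇ = π·D·N / h = π · 0.1086 · 0.443333 / 0.00637 = 23.7449 s⁻¹
ΔT = η·γ̇²·t_res/(ρ·cp) = [892 × 23.7449² × 330.152] / [1398 × 2049] = 57.9656 K

value=57.97 K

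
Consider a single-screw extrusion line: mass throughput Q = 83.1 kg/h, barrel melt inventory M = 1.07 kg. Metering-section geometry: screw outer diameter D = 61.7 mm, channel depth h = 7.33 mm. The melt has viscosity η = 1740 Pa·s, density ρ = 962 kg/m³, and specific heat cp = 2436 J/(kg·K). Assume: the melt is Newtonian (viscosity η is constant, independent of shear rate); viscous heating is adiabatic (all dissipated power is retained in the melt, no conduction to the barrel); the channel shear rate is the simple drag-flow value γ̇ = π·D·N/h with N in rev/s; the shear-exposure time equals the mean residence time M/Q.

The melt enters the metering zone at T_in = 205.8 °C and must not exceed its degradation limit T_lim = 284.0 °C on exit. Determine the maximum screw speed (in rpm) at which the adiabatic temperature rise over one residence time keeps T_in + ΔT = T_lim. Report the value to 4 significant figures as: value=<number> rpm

Q_s = Q / 3600 = 83.1 / 3600 = 0.0230833 kg/s
Mean residence time: t_res = M/Q_s = 1.07 kg / 0.0230833 kg/s = 46.3538 s
Geometry in SI: D = 61.7 mm → 0.0617 m, h = 7.33 mm → 0.00733 m
ΔT_a = T_lim − T_in = 284.0 − 205.8 = 78.2 K
γ̇_max² = ΔT_a·ρ·cp/(η·t_res) = 78.2·962·2436/(1740·46.3538) = 2272.09 s⁻²
γ̇_max = sqrt(2272.09) = 47.6664 s⁻¹
N_max = γ̇_max h / (πD) = 47.6664·0.00733/(π·0.0617) = 1.80252 rev/s → ×60 = 108.151 rpm

value=108.2 rpm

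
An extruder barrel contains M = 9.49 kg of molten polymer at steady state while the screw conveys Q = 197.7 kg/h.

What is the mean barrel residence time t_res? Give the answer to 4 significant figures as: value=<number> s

value=172.8 s

Q_s = Q / 3600 = 197.7 / 3600 = 0.0549167 kg/s
t_res = M / Q_s = 9.49 ÷ 0.0549167 = 172.807 s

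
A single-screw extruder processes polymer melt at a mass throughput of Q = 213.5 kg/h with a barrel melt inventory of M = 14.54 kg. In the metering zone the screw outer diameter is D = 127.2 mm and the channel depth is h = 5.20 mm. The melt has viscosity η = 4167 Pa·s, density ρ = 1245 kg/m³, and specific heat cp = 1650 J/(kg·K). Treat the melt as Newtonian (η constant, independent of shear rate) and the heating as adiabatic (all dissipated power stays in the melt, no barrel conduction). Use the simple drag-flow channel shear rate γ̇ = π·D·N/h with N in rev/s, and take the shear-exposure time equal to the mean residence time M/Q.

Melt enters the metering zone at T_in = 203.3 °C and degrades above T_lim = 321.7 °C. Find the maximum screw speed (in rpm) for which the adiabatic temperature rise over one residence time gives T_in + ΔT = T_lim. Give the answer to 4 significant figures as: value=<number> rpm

value=12.05 rpm

Convert throughput: Q = 213.5 kg/h = 213.5/3600 = 0.0593056 kg/s
t_res = M / Q_s = 14.54 ÷ 0.0593056 = 245.171 s
Convert to metres: D = 0.1272 m, h = 0.0052 m
Allowable rise: ΔT_a = T_lim − T_in = 321.7 − 203.3 = 118.4 K
Invert ΔT = ηγ̇²t_res/(ρcp) for γ̇: γ̇_max² = ΔT_a ρ cp / (η t_res) = 118.4·1245·1650 / (4167·245.171) = 238.074 s⁻²
γ̇_max = sqrt(238.074) = 15.4297 s⁻¹
N_max = γ̇_max·h / (π·D) = 15.4297 · 0.0052 / (π · 0.1272) = 0.200781 rev/s = 12.0469 rpm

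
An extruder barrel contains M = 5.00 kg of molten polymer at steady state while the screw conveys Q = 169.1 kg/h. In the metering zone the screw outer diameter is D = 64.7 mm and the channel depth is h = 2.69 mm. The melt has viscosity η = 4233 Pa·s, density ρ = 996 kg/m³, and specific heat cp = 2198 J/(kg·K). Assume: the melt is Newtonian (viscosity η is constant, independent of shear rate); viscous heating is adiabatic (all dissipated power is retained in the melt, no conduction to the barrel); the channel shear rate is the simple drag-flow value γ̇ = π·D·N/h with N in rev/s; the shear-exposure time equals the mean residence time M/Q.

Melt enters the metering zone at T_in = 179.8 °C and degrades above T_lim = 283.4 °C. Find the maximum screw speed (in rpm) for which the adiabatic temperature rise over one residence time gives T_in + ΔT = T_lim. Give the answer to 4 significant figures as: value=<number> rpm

Q_s = Q / 3600 = 169.1 / 3600 = 0.0469722 kg/s
Mean residence time: t_res = M/Q_s = 5.00 kg / 0.0469722 kg/s = 106.446 s
Geometry in SI: D = 64.7 mm → 0.0647 m, h = 2.69 mm → 0.00269 m
Allowable rise: ΔT_a = T_lim − T_in = 283.4 − 179.8 = 103.6 K
γ̇_max² = ΔT_a·ρ·cp / (η·t_res) = [103.6 × 996 × 2198] / [4233 × 106.446] = 503.349 s⁻²
Take the square root: γ̇_max = √(503.349) = 22.4355 s⁻¹
Solve γ̇ = πDN/h for N: N_max = γ̇_max·h/(π·D) = 22.4355 × 0.00269 / (π × 0.0647) = 0.296916 rev/s = 17.8149 rpm

value=17.81 rpm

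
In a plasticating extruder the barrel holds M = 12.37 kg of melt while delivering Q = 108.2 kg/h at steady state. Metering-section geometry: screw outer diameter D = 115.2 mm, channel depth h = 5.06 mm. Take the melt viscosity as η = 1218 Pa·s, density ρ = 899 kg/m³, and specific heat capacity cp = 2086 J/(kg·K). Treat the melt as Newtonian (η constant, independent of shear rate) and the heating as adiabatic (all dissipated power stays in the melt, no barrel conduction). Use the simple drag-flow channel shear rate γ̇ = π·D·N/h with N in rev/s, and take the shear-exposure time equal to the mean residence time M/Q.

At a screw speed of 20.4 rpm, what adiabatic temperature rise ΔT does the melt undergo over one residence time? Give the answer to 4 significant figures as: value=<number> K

value=158.1 K

Convert throughput: Q = 108.2 kg/h = 108.2/3600 = 0.0300556 kg/s
Mean residence time: t_res = M/Q_s = 12.37 kg / 0.0300556 kg/s = 411.571 s
D = 115.2 mm = 0.1152 m;  h = 5.06 mm = 0.00506 m;  N = 20.4 rpm / 60 = 0.34 rev/s
Shear rate: γ̇ = πDN/h = π·0.1152·0.34/0.00506 = 24.3182 s⁻¹
ΔT = η·γ̇²·t_res/(ρ·cp) = [1218 × 24.3182² × 411.571] / [899 × 2086] = 158.081 K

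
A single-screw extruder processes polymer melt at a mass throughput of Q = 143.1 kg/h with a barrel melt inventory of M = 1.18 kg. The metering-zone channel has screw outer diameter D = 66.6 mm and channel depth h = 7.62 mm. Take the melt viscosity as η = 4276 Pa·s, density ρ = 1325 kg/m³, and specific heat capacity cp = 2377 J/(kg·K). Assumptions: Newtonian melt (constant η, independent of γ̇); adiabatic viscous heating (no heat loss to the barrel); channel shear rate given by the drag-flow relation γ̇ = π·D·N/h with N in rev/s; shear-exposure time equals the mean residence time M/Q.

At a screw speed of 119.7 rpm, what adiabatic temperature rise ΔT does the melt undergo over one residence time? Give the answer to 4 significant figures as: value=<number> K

value=120.9 K

Q_s = Q / 3600 = 143.1 / 3600 = 0.03975 kg/s
t_res = M / Q_s = 1.18 ÷ 0.03975 = 29.6855 s
Convert to SI: D = 0.0666 m, h = 0.00762 m, N = 119.7/60 = 1.995 rev/s
γ̇ = π D N / h = (π)(0.0666)(1.995) / 0.00762 = 54.7787 s⁻¹
ΔT = η·γ̇²·t_res / (ρ·cp) = 4276 · (54.7787)² · 29.6855 / (1325 · 2377) = 120.938 K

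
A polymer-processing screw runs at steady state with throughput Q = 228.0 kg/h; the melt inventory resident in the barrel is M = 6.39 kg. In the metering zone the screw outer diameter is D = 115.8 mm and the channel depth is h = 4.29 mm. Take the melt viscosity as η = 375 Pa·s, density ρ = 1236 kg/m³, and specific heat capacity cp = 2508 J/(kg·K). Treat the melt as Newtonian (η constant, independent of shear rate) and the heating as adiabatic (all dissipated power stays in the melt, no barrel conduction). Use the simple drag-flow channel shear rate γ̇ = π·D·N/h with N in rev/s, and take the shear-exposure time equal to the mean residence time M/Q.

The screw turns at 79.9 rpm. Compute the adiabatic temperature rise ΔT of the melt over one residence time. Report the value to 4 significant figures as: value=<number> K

Q_s = Q / 3600 = 228.0 / 3600 = 0.0633333 kg/s
t_res = M / Q_s = 6.39 / 0.0633333 = 100.895 s
Geometry in metres: D = 115.8 mm → 0.1158 m, h = 4.29 mm → 0.00429 m; screw speed N = 79.9 rpm = 1.33167 rev/s
γ̇ = π D N / h = (π)(0.1158)(1.33167) / 0.00429 = 112.927 s⁻¹
ΔT = η·γ̇²·t_res / (ρ·cp) = 375 · (112.927)² · 100.895 / (1236 · 2508) = 155.649 K

value=155.6 K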